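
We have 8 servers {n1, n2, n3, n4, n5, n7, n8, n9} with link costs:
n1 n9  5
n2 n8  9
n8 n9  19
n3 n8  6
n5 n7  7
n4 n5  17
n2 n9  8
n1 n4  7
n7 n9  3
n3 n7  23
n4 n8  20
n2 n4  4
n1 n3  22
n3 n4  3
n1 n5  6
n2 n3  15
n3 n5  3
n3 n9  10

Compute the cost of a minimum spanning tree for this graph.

Kruskal's algorithm — process edges by increasing weight (ties by edge label):
n3 n4 (3): add — endpoints in different components.
n3 n5 (3): add — endpoints in different components.
n7 n9 (3): add — endpoints in different components.
n2 n4 (4): add — endpoints in different components.
n1 n9 (5): add — endpoints in different components.
n1 n5 (6): add — endpoints in different components.
n3 n8 (6): add — endpoints in different components.
MST edges: n3 n4, n3 n5, n7 n9, n2 n4, n1 n9, n1 n5, n3 n8; total weight 3+3+3+4+5+6+6 = 30.

30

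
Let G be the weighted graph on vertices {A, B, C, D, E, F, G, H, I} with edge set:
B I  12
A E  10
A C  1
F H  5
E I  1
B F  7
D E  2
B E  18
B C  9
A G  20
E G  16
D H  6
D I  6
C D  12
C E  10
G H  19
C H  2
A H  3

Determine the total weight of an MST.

Prim's algorithm from A:
Step 1: cheapest edge leaving the tree is A C (1); add C.
Step 2: cheapest edge leaving the tree is C H (2); add H.
Step 3: cheapest edge leaving the tree is F H (5); add F.
Step 4: cheapest edge leaving the tree is D H (6); add D.
Step 5: cheapest edge leaving the tree is D E (2); add E.
Step 6: cheapest edge leaving the tree is E I (1); add I.
Step 7: cheapest edge leaving the tree is B F (7); add B.
Step 8: cheapest edge leaving the tree is E G (16); add G.
MST edges: A C, C H, F H, D H, D E, E I, B F, E G; total weight 1+2+5+6+2+1+7+16 = 40.

40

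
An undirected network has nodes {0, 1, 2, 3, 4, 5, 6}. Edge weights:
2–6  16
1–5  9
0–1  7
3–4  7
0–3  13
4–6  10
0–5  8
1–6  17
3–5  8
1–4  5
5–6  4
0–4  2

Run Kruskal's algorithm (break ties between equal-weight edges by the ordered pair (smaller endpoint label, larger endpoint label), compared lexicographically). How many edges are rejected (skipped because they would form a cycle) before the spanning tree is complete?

5

Kruskal: consider edges lightest-first.
0–4 (2): add. Components now {0,4} {1} {2} {3} {5} {6}
5–6 (4): add. Components now {0,4} {1} {2} {3} {5,6}
1–4 (5): add. Components now {0,1,4} {2} {3} {5,6}
0–1 (7): skip — 0 and 1 already connected.
3–4 (7): add. Components now {0,1,3,4} {2} {5,6}
0–5 (8): add. Components now {0,1,3,4,5,6} {2}
3–5 (8): skip — 3 and 5 already connected.
1–5 (9): skip — 1 and 5 already connected.
4–6 (10): skip — 4 and 6 already connected.
0–3 (13): skip — 0 and 3 already connected.
2–6 (16): add. Components now {0,1,2,3,4,5,6}
Edges rejected before the tree was complete: 5.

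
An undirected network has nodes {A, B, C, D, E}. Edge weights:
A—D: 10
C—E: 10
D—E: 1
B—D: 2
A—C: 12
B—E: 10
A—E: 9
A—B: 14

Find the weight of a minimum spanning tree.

Kruskal's algorithm — process edges by increasing weight (ties by edge label):
D—E (1): add — endpoints in different components.
B—D (2): add — endpoints in different components.
A—E (9): add — endpoints in different components.
A—D (10): skip — A and D already connected.
B—E (10): skip — B and E already connected.
C—E (10): add — endpoints in different components.
MST edges: D—E, B—D, A—E, C—E; total weight 1+2+9+10 = 22.

22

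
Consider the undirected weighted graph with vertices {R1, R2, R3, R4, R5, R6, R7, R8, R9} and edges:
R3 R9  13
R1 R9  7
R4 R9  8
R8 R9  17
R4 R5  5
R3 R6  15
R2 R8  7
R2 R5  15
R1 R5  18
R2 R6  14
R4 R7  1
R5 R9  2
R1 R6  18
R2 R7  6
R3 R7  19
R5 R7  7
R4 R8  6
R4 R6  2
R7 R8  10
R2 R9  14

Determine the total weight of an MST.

Kruskal's algorithm — process edges by increasing weight (ties by edge label):
R4 R7 (1): add — endpoints in different components.
R4 R6 (2): add — endpoints in different components.
R5 R9 (2): add — endpoints in different components.
R4 R5 (5): add — endpoints in different components.
R2 R7 (6): add — endpoints in different components.
R4 R8 (6): add — endpoints in different components.
R1 R9 (7): add — endpoints in different components.
R2 R8 (7): skip — R8 and R2 already connected.
R5 R7 (7): skip — R5 and R7 already connected.
R4 R9 (8): skip — R9 and R4 already connected.
R7 R8 (10): skip — R8 and R7 already connected.
R3 R9 (13): add — endpoints in different components.
MST edges: R4 R7, R4 R6, R5 R9, R4 R5, R2 R7, R4 R8, R1 R9, R3 R9; total weight 1+2+2+5+6+6+7+13 = 42.

42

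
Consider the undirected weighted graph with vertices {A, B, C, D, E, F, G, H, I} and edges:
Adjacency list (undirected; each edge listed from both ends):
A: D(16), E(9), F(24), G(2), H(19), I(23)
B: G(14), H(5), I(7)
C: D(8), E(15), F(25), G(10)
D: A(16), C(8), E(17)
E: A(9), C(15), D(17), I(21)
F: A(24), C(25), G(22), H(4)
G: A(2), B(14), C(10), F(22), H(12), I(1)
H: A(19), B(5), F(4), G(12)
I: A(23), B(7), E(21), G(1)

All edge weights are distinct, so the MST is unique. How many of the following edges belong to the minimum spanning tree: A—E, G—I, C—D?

3

Kruskal's algorithm — process edges by increasing weight (ties by edge label):
G—I (1): add — endpoints in different components.
A—G (2): add — endpoints in different components.
F—H (4): add — endpoints in different components.
B—H (5): add — endpoints in different components.
B—I (7): add — endpoints in different components.
C—D (8): add — endpoints in different components.
A—E (9): add — endpoints in different components.
C—G (10): add — endpoints in different components.
MST edge set: {G—I, A—G, F—H, B—H, B—I, C—D, A—E, C—G}.
Of the listed edges, {A—E, G—I, C—D} are in the MST → 3.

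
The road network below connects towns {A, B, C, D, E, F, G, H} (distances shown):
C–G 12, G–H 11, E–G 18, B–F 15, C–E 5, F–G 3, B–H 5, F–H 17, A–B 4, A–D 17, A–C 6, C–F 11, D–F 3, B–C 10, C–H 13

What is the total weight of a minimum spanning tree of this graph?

Kruskal: consider edges lightest-first.
D–F (3): add — endpoints in different components.
F–G (3): add — endpoints in different components.
A–B (4): add — endpoints in different components.
B–H (5): add — endpoints in different components.
C–E (5): add — endpoints in different components.
A–C (6): add — endpoints in different components.
B–C (10): skip — B and C already connected.
C–F (11): add — endpoints in different components.
MST edges: D–F, F–G, A–B, B–H, C–E, A–C, C–F; total weight 3+3+4+5+5+6+11 = 37.

37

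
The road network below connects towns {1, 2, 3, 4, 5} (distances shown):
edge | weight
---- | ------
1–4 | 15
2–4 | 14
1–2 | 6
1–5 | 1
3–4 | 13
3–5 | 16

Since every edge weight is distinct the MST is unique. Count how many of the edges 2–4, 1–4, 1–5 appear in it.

2

Kruskal: consider edges lightest-first.
1–5 (1): add — endpoints in different components.
1–2 (6): add — endpoints in different components.
3–4 (13): add — endpoints in different components.
2–4 (14): add — endpoints in different components.
MST edge set: {1–5, 1–2, 3–4, 2–4}.
Of the listed edges, {2–4, 1–5} are in the MST → 2.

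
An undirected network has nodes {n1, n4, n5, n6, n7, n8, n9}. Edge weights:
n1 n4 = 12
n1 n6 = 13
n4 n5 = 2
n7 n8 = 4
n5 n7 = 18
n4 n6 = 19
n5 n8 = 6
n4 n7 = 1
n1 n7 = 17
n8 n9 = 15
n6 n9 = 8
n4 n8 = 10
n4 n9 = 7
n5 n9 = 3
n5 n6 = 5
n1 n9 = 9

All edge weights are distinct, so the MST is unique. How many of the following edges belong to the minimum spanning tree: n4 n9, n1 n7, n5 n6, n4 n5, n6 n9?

Kruskal's algorithm — process edges by increasing weight (ties by edge label):
n4 n7 (1): add. Components now {n4,n7} {n6} {n5} {n8} {n1} {n9}
n4 n5 (2): add. Components now {n4,n5,n7} {n6} {n8} {n1} {n9}
n5 n9 (3): add. Components now {n4,n5,n7,n9} {n6} {n8} {n1}
n7 n8 (4): add. Components now {n4,n5,n7,n8,n9} {n6} {n1}
n5 n6 (5): add. Components now {n4,n5,n6,n7,n8,n9} {n1}
n5 n8 (6): skip — n5 and n8 already connected.
n4 n9 (7): skip — n4 and n9 already connected.
n6 n9 (8): skip — n6 and n9 already connected.
n1 n9 (9): add. Components now {n1,n4,n5,n6,n7,n8,n9}
MST edge set: {n4 n7, n4 n5, n5 n9, n7 n8, n5 n6, n1 n9}.
Of the listed edges, {n5 n6, n4 n5} are in the MST → 2.

2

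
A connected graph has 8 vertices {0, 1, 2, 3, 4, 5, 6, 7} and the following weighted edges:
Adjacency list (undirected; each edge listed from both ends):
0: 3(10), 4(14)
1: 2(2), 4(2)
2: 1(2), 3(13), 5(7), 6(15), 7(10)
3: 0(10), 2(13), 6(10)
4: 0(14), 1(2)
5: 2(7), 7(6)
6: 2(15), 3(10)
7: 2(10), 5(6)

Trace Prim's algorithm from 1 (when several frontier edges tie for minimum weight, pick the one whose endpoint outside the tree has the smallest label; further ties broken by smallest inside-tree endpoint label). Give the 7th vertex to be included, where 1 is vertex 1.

Prim's algorithm from 1:
Step 1: cheapest edge leaving the tree is 1-2 (2); add 2.
Step 2: cheapest edge leaving the tree is 1-4 (2); add 4.
Step 3: cheapest edge leaving the tree is 2-5 (7); add 5.
Step 4: cheapest edge leaving the tree is 5-7 (6); add 7.
Step 5: cheapest edge leaving the tree is 2-3 (13); add 3.
Step 6: cheapest edge leaving the tree is 0-3 (10); add 0.
Step 7: cheapest edge leaving the tree is 3-6 (10); add 6.
Vertex order: 1, 2, 4, 5, 7, 3, 0, 6. The 7th vertex is 0.

0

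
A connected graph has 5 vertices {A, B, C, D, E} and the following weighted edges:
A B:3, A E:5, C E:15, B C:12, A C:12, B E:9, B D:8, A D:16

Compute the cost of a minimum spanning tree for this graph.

28

Kruskal: consider edges lightest-first.
A B (3): add — endpoints in different components.
A E (5): add — endpoints in different components.
B D (8): add — endpoints in different components.
B E (9): skip — B and E already connected.
A C (12): add — endpoints in different components.
MST edges: A B, A E, B D, A C; total weight 3+5+8+12 = 28.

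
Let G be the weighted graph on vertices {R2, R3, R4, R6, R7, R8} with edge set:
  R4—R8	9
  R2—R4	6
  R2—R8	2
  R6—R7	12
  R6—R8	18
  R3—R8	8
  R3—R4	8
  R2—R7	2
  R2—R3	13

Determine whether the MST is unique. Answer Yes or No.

Sort edges by weight, then run Kruskal:
R2—R7 (2): add — endpoints in different components.
R2—R8 (2): add — endpoints in different components.
R2—R4 (6): add — endpoints in different components.
R3—R4 (8): add — endpoints in different components.
R3—R8 (8): skip — R8 and R3 already connected.
R4—R8 (9): skip — R8 and R4 already connected.
R6—R7 (12): add — endpoints in different components.
Non-tree edge R3—R8 has weight 8, equal to the heaviest edge on its tree cycle — swapping gives another MST of the same weight. Not unique.

No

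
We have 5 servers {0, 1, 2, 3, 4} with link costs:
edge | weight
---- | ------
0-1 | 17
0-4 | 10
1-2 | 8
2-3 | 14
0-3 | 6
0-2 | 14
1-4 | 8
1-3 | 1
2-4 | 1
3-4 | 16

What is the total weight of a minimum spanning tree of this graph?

Sort edges by weight, then run Kruskal:
1-3 (1): add. Components now {0} {1,3} {2} {4}
2-4 (1): add. Components now {0} {1,3} {2,4}
0-3 (6): add. Components now {0,1,3} {2,4}
1-2 (8): add. Components now {0,1,2,3,4}
MST edges: 1-3, 2-4, 0-3, 1-2; total weight 1+1+6+8 = 16.

16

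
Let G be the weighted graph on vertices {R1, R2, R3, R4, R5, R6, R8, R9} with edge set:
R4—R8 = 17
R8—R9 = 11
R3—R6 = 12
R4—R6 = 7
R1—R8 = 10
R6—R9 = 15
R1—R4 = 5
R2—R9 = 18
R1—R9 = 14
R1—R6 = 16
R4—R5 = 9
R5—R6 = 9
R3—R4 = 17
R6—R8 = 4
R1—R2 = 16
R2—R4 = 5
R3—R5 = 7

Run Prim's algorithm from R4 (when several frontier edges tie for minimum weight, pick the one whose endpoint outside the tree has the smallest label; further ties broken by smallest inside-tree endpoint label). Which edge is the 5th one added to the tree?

R4-R5

Prim, starting at R4.
Step 1: cheapest edge leaving the tree is R1—R4 (5); add R1.
Step 2: cheapest edge leaving the tree is R2—R4 (5); add R2.
Step 3: cheapest edge leaving the tree is R4—R6 (7); add R6.
Step 4: cheapest edge leaving the tree is R6—R8 (4); add R8.
Step 5: cheapest edge leaving the tree is R4—R5 (9); add R5.
Step 6: cheapest edge leaving the tree is R3—R5 (7); add R3.
Step 7: cheapest edge leaving the tree is R8—R9 (11); add R9.
The 5th edge added is R4—R5.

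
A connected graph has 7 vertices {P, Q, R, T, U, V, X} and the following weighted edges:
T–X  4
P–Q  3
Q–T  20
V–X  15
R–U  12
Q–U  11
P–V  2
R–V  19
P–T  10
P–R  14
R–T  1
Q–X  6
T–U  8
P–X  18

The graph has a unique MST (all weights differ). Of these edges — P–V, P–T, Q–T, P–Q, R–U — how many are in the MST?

2

Sort edges by weight, then run Kruskal:
R–T (1): add. Components now {R,T} {P} {X} {Q} {V} {U}
P–V (2): add. Components now {R,T} {P,V} {X} {Q} {U}
P–Q (3): add. Components now {R,T} {P,Q,V} {X} {U}
T–X (4): add. Components now {R,T,X} {P,Q,V} {U}
Q–X (6): add. Components now {P,Q,R,T,V,X} {U}
T–U (8): add. Components now {P,Q,R,T,U,V,X}
MST edge set: {R–T, P–V, P–Q, T–X, Q–X, T–U}.
Of the listed edges, {P–V, P–Q} are in the MST → 2.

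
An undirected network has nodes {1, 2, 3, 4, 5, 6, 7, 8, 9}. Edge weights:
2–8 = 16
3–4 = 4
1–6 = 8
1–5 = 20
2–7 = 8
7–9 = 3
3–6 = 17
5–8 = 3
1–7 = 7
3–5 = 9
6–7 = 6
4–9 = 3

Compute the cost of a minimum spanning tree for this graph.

Prim's algorithm from 9:
Step 1: cheapest edge leaving the tree is 4–9 (3); add 4.
Step 2: cheapest edge leaving the tree is 7–9 (3); add 7.
Step 3: cheapest edge leaving the tree is 3–4 (4); add 3.
Step 4: cheapest edge leaving the tree is 6–7 (6); add 6.
Step 5: cheapest edge leaving the tree is 1–7 (7); add 1.
Step 6: cheapest edge leaving the tree is 2–7 (8); add 2.
Step 7: cheapest edge leaving the tree is 3–5 (9); add 5.
Step 8: cheapest edge leaving the tree is 5–8 (3); add 8.
MST edges: 4–9, 7–9, 3–4, 6–7, 1–7, 2–7, 3–5, 5–8; total weight 3+3+4+6+7+8+9+3 = 43.

43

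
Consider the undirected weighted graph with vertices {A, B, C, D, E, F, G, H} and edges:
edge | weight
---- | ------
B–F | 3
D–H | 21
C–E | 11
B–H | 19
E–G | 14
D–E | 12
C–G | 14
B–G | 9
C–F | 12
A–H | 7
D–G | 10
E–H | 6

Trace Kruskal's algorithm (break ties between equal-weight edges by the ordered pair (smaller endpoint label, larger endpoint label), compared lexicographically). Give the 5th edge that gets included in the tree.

D-G

Kruskal: consider edges lightest-first.
B–F (3): add — endpoints in different components.
E–H (6): add — endpoints in different components.
A–H (7): add — endpoints in different components.
B–G (9): add — endpoints in different components.
D–G (10): add — endpoints in different components.
C–E (11): add — endpoints in different components.
C–F (12): add — endpoints in different components.
The 5th edge added is D–G.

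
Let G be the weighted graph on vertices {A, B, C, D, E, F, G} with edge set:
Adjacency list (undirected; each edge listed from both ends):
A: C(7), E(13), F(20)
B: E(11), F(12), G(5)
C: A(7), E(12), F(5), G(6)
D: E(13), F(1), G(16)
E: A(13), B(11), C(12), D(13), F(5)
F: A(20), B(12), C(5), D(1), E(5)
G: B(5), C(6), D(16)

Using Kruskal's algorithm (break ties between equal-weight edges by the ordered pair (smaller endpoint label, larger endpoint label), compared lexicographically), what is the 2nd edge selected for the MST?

B-G

Kruskal: consider edges lightest-first.
D F (1): add — endpoints in different components.
B G (5): add — endpoints in different components.
C F (5): add — endpoints in different components.
E F (5): add — endpoints in different components.
C G (6): add — endpoints in different components.
A C (7): add — endpoints in different components.
The 2nd edge added is B G.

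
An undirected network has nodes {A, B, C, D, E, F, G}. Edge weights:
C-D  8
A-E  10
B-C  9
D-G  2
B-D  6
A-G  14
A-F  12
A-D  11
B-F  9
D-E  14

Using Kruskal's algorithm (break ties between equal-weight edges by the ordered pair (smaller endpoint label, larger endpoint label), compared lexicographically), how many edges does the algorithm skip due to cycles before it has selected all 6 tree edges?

1

Kruskal: consider edges lightest-first.
D-G (2): add — endpoints in different components.
B-D (6): add — endpoints in different components.
C-D (8): add — endpoints in different components.
B-C (9): skip — B and C already connected.
B-F (9): add — endpoints in different components.
A-E (10): add — endpoints in different components.
A-D (11): add — endpoints in different components.
Edges rejected before the tree was complete: 1.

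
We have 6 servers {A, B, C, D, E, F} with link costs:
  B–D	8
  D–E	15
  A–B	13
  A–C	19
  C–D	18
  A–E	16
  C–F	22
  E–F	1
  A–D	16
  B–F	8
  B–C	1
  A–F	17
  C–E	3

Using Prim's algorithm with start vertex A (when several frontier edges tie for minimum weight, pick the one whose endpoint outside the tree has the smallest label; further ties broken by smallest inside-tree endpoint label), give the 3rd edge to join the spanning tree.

C-E

Grow the tree from A using Prim:
Step 1: frontier [A–B 13, A–D 16, A–E 16, A–F 17, A–C 19] → take A–B (13); add B.
Step 2: frontier [A–D 16, A–E 16, A–F 17, A–C 19, B–C 1, B–D 8, B–F 8] → take B–C (1); add C.
Step 3: frontier [A–D 16, A–E 16, A–F 17, B–D 8, B–F 8, C–E 3, C–D 18, C–F 22] → take C–E (3); add E.
Step 4: frontier [A–D 16, A–F 17, B–D 8, B–F 8, C–D 18, C–F 22, E–F 1, D–E 15] → take E–F (1); add F.
Step 5: frontier [A–D 16, B–D 8, C–D 18, D–E 15] → take B–D (8); add D.
The 3rd edge added is C–E.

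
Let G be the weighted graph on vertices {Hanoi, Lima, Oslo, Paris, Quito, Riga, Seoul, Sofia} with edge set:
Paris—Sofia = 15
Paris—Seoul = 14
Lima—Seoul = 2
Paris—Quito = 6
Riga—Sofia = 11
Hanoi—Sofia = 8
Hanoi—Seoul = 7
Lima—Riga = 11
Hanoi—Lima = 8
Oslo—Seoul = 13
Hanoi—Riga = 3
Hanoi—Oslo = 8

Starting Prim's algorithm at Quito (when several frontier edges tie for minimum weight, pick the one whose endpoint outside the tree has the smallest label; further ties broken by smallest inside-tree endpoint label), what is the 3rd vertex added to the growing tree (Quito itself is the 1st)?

Prim's algorithm from Quito:
Step 1: frontier [Paris—Quito 6] → take Paris—Quito (6); add Paris.
Step 2: frontier [Paris—Seoul 14, Paris—Sofia 15] → take Paris—Seoul (14); add Seoul.
Step 3: frontier [Paris—Sofia 15, Lima—Seoul 2, Hanoi—Seoul 7, Oslo—Seoul 13] → take Lima—Seoul (2); add Lima.
Step 4: frontier [Hanoi—Lima 8, Lima—Riga 11, Paris—Sofia 15, Hanoi—Seoul 7, Oslo—Seoul 13] → take Hanoi—Seoul (7); add Hanoi.
Step 5: frontier [Hanoi—Riga 3, Hanoi—Oslo 8, Hanoi—Sofia 8, Lima—Riga 11, Paris—Sofia 15, Oslo—Seoul 13] → take Hanoi—Riga (3); add Riga.
Step 6: frontier [Hanoi—Oslo 8, Hanoi—Sofia 8, Paris—Sofia 15, Riga—Sofia 11, Oslo—Seoul 13] → take Hanoi—Oslo (8); add Oslo.
Step 7: frontier [Hanoi—Sofia 8, Paris—Sofia 15, Riga—Sofia 11] → take Hanoi—Sofia (8); add Sofia.
Vertex order: Quito, Paris, Seoul, Lima, Hanoi, Riga, Oslo, Sofia. The 3rd vertex is Seoul.

Seoul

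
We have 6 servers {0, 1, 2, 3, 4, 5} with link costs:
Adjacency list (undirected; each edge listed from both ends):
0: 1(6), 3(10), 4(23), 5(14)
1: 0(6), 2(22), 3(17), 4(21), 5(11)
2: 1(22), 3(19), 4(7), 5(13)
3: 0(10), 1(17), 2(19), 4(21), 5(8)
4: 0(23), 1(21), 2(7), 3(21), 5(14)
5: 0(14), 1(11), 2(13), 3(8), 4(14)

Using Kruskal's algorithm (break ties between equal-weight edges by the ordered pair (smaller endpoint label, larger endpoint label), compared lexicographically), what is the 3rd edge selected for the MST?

Kruskal: consider edges lightest-first.
0-1 (6): add — endpoints in different components.
2-4 (7): add — endpoints in different components.
3-5 (8): add — endpoints in different components.
0-3 (10): add — endpoints in different components.
1-5 (11): skip — 1 and 5 already connected.
2-5 (13): add — endpoints in different components.
The 3rd edge added is 3-5.

3-5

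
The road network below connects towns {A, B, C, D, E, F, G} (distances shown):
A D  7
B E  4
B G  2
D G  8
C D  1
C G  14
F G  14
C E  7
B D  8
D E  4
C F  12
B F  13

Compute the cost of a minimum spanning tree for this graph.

Prim, starting at C.
Step 1: frontier [C D 1, C E 7, C F 12, C G 14] → take C D (1); add D.
Step 2: frontier [C E 7, C F 12, C G 14, D E 4, A D 7, B D 8, D G 8] → take D E (4); add E.
Step 3: frontier [C F 12, C G 14, A D 7, B D 8, D G 8, B E 4] → take B E (4); add B.
Step 4: frontier [B G 2, B F 13, C F 12, C G 14, A D 7, D G 8] → take B G (2); add G.
Step 5: frontier [B F 13, C F 12, A D 7, F G 14] → take A D (7); add A.
Step 6: frontier [B F 13, C F 12, F G 14] → take C F (12); add F.
MST edges: C D, D E, B E, B G, A D, C F; total weight 1+4+4+2+7+12 = 30.

30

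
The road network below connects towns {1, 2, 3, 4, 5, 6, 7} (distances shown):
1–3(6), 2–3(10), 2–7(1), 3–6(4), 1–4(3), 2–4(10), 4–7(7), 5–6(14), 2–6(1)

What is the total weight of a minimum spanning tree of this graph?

29

Prim, starting at 7.
Step 1: frontier [2–7 1, 4–7 7] → take 2–7 (1); add 2.
Step 2: frontier [2–6 1, 2–3 10, 2–4 10, 4–7 7] → take 2–6 (1); add 6.
Step 3: frontier [2–3 10, 2–4 10, 3–6 4, 5–6 14, 4–7 7] → take 3–6 (4); add 3.
Step 4: frontier [2–4 10, 1–3 6, 5–6 14, 4–7 7] → take 1–3 (6); add 1.
Step 5: frontier [1–4 3, 2–4 10, 5–6 14, 4–7 7] → take 1–4 (3); add 4.
Step 6: frontier [5–6 14] → take 5–6 (14); add 5.
MST edges: 2–7, 2–6, 3–6, 1–3, 1–4, 5–6; total weight 1+1+4+6+3+14 = 29.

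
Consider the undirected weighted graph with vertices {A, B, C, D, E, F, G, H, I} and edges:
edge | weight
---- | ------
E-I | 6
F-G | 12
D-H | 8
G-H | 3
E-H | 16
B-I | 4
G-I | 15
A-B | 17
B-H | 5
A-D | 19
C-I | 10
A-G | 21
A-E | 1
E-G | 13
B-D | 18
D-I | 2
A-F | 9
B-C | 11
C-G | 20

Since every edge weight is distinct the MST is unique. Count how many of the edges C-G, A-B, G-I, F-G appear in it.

Kruskal: consider edges lightest-first.
A-E (1): add — endpoints in different components.
D-I (2): add — endpoints in different components.
G-H (3): add — endpoints in different components.
B-I (4): add — endpoints in different components.
B-H (5): add — endpoints in different components.
E-I (6): add — endpoints in different components.
D-H (8): skip — D and H already connected.
A-F (9): add — endpoints in different components.
C-I (10): add — endpoints in different components.
MST edge set: {A-E, D-I, G-H, B-I, B-H, E-I, A-F, C-I}.
Of the listed edges, {} are in the MST → 0.

0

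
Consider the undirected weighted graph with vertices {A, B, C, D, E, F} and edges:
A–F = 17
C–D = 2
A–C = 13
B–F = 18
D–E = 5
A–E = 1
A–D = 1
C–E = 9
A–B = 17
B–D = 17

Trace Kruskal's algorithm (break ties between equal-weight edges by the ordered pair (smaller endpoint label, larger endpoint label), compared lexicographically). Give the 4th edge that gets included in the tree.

Kruskal: consider edges lightest-first.
A–D (1): add. Components now {A,D} {B} {C} {E} {F}
A–E (1): add. Components now {A,D,E} {B} {C} {F}
C–D (2): add. Components now {A,C,D,E} {B} {F}
D–E (5): skip — D and E already connected.
C–E (9): skip — C and E already connected.
A–C (13): skip — A and C already connected.
A–B (17): add. Components now {A,B,C,D,E} {F}
A–F (17): add. Components now {A,B,C,D,E,F}
The 4th edge added is A–B.

A-B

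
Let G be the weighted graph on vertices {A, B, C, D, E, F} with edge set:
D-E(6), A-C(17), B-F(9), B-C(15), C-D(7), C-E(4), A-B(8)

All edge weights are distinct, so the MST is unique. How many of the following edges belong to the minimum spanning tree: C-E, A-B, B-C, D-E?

Kruskal's algorithm — process edges by increasing weight (ties by edge label):
C-E (4): add — endpoints in different components.
D-E (6): add — endpoints in different components.
C-D (7): skip — C and D already connected.
A-B (8): add — endpoints in different components.
B-F (9): add — endpoints in different components.
B-C (15): add — endpoints in different components.
MST edge set: {C-E, D-E, A-B, B-F, B-C}.
Of the listed edges, {C-E, A-B, B-C, D-E} are in the MST → 4.

4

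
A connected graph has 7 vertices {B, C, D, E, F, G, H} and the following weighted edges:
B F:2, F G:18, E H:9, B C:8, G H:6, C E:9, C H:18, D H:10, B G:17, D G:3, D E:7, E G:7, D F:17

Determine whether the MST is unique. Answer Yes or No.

Sort edges by weight, then run Kruskal:
B F (2): add — endpoints in different components.
D G (3): add — endpoints in different components.
G H (6): add — endpoints in different components.
D E (7): add — endpoints in different components.
E G (7): skip — E and G already connected.
B C (8): add — endpoints in different components.
C E (9): add — endpoints in different components.
Non-tree edge E G has weight 7, equal to the heaviest edge on its tree cycle — swapping gives another MST of the same weight. Not unique.

No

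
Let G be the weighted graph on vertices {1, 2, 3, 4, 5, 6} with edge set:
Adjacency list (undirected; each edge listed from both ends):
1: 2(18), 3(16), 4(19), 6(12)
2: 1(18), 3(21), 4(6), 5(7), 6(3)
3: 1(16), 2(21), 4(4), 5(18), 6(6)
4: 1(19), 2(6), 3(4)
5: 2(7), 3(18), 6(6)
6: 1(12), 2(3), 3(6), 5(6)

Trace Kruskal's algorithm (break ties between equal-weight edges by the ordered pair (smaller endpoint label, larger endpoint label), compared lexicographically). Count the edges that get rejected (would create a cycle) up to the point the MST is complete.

Kruskal: consider edges lightest-first.
2—6 (3): add — endpoints in different components.
3—4 (4): add — endpoints in different components.
2—4 (6): add — endpoints in different components.
3—6 (6): skip — 3 and 6 already connected.
5—6 (6): add — endpoints in different components.
2—5 (7): skip — 2 and 5 already connected.
1—6 (12): add — endpoints in different components.
Edges rejected before the tree was complete: 2.

2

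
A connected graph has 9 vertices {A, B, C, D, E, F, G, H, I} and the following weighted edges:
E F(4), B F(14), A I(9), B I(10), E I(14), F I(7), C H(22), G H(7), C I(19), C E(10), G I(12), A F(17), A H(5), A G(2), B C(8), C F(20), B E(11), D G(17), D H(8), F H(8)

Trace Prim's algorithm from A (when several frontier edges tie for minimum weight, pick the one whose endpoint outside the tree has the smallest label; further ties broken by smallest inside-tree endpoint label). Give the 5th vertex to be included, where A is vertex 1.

Grow the tree from A using Prim:
Step 1: cheapest edge leaving the tree is A G (2); add G.
Step 2: cheapest edge leaving the tree is A H (5); add H.
Step 3: cheapest edge leaving the tree is D H (8); add D.
Step 4: cheapest edge leaving the tree is F H (8); add F.
Step 5: cheapest edge leaving the tree is E F (4); add E.
Step 6: cheapest edge leaving the tree is F I (7); add I.
Step 7: cheapest edge leaving the tree is B I (10); add B.
Step 8: cheapest edge leaving the tree is B C (8); add C.
Vertex order: A, G, H, D, F, E, I, B, C. The 5th vertex is F.

F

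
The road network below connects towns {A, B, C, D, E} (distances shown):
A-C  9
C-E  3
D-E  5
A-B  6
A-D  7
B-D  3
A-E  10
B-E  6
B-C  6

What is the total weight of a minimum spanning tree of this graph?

17

Kruskal: consider edges lightest-first.
B-D (3): add — endpoints in different components.
C-E (3): add — endpoints in different components.
D-E (5): add — endpoints in different components.
A-B (6): add — endpoints in different components.
MST edges: B-D, C-E, D-E, A-B; total weight 3+3+5+6 = 17.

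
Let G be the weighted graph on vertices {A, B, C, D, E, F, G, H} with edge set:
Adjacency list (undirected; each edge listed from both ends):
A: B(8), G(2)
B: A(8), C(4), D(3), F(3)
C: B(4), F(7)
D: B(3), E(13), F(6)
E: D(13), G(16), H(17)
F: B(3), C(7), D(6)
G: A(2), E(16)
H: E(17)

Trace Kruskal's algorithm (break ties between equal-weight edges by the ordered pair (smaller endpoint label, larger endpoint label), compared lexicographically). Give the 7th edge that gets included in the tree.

Kruskal: consider edges lightest-first.
A–G (2): add — endpoints in different components.
B–D (3): add — endpoints in different components.
B–F (3): add — endpoints in different components.
B–C (4): add — endpoints in different components.
D–F (6): skip — D and F already connected.
C–F (7): skip — C and F already connected.
A–B (8): add — endpoints in different components.
D–E (13): add — endpoints in different components.
E–G (16): skip — E and G already connected.
E–H (17): add — endpoints in different components.
The 7th edge added is E–H.

E-H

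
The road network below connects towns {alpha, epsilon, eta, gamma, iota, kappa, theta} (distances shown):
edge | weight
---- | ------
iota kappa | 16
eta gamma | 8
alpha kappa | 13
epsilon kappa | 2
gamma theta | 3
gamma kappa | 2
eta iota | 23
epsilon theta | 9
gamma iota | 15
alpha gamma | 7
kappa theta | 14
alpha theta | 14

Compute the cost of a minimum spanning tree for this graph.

Grow the tree from alpha using Prim:
Step 1: frontier [alpha gamma 7, alpha kappa 13, alpha theta 14] → take alpha gamma (7); add gamma.
Step 2: frontier [alpha kappa 13, alpha theta 14, gamma kappa 2, gamma theta 3, eta gamma 8, gamma iota 15] → take gamma kappa (2); add kappa.
Step 3: frontier [alpha theta 14, gamma theta 3, eta gamma 8, gamma iota 15, epsilon kappa 2, kappa theta 14, iota kappa 16] → take epsilon kappa (2); add epsilon.
Step 4: frontier [alpha theta 14, epsilon theta 9, gamma theta 3, eta gamma 8, gamma iota 15, kappa theta 14, iota kappa 16] → take gamma theta (3); add theta.
Step 5: frontier [eta gamma 8, gamma iota 15, iota kappa 16] → take eta gamma (8); add eta.
Step 6: frontier [eta iota 23, gamma iota 15, iota kappa 16] → take gamma iota (15); add iota.
MST edges: alpha gamma, gamma kappa, epsilon kappa, gamma theta, eta gamma, gamma iota; total weight 7+2+2+3+8+15 = 37.

37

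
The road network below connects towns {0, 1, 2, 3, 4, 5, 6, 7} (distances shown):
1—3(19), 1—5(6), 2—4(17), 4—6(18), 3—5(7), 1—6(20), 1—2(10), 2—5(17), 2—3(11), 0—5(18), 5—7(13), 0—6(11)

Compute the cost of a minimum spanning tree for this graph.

Kruskal's algorithm — process edges by increasing weight (ties by edge label):
1—5 (6): add — endpoints in different components.
3—5 (7): add — endpoints in different components.
1—2 (10): add — endpoints in different components.
0—6 (11): add — endpoints in different components.
2—3 (11): skip — 2 and 3 already connected.
5—7 (13): add — endpoints in different components.
2—4 (17): add — endpoints in different components.
2—5 (17): skip — 2 and 5 already connected.
0—5 (18): add — endpoints in different components.
MST edges: 1—5, 3—5, 1—2, 0—6, 5—7, 2—4, 0—5; total weight 6+7+10+11+13+17+18 = 82.

82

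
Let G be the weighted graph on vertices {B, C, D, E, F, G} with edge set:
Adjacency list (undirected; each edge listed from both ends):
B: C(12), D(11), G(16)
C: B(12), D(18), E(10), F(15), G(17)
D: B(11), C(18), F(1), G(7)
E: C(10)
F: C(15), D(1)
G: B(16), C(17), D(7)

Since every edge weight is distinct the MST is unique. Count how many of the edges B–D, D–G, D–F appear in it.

Kruskal's algorithm — process edges by increasing weight (ties by edge label):
D–F (1): add. Components now {B} {C} {D,F} {E} {G}
D–G (7): add. Components now {B} {C} {D,F,G} {E}
C–E (10): add. Components now {B} {C,E} {D,F,G}
B–D (11): add. Components now {B,D,F,G} {C,E}
B–C (12): add. Components now {B,C,D,E,F,G}
MST edge set: {D–F, D–G, C–E, B–D, B–C}.
Of the listed edges, {B–D, D–G, D–F} are in the MST → 3.

3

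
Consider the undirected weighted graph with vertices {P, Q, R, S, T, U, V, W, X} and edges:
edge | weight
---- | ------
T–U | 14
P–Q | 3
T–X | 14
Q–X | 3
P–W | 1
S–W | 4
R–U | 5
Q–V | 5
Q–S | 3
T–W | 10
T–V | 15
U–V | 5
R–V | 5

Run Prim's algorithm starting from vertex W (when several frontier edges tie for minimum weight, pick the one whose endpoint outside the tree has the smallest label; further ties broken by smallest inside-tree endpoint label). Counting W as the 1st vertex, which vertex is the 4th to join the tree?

S

Prim, starting at W.
Step 1: cheapest edge leaving the tree is P–W (1); add P.
Step 2: cheapest edge leaving the tree is P–Q (3); add Q.
Step 3: cheapest edge leaving the tree is Q–S (3); add S.
Step 4: cheapest edge leaving the tree is Q–X (3); add X.
Step 5: cheapest edge leaving the tree is Q–V (5); add V.
Step 6: cheapest edge leaving the tree is R–V (5); add R.
Step 7: cheapest edge leaving the tree is R–U (5); add U.
Step 8: cheapest edge leaving the tree is T–W (10); add T.
Vertex order: W, P, Q, S, X, V, R, U, T. The 4th vertex is S.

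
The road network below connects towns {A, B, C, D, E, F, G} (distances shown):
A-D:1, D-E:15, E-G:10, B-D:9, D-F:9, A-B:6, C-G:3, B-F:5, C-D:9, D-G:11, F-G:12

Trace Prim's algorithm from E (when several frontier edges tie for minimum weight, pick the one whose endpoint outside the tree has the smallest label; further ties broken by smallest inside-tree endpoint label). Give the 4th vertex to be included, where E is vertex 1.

D

Grow the tree from E using Prim:
Step 1: cheapest edge leaving the tree is E-G (10); add G.
Step 2: cheapest edge leaving the tree is C-G (3); add C.
Step 3: cheapest edge leaving the tree is C-D (9); add D.
Step 4: cheapest edge leaving the tree is A-D (1); add A.
Step 5: cheapest edge leaving the tree is A-B (6); add B.
Step 6: cheapest edge leaving the tree is B-F (5); add F.
Vertex order: E, G, C, D, A, B, F. The 4th vertex is D.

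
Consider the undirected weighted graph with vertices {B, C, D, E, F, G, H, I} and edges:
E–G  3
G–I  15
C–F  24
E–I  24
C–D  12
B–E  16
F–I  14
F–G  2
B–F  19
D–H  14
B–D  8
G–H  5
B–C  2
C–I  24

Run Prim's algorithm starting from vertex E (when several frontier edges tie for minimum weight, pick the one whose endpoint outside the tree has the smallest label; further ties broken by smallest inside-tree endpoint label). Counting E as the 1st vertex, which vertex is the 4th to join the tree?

Prim, starting at E.
Step 1: cheapest edge leaving the tree is E–G (3); add G.
Step 2: cheapest edge leaving the tree is F–G (2); add F.
Step 3: cheapest edge leaving the tree is G–H (5); add H.
Step 4: cheapest edge leaving the tree is D–H (14); add D.
Step 5: cheapest edge leaving the tree is B–D (8); add B.
Step 6: cheapest edge leaving the tree is B–C (2); add C.
Step 7: cheapest edge leaving the tree is F–I (14); add I.
Vertex order: E, G, F, H, D, B, C, I. The 4th vertex is H.

H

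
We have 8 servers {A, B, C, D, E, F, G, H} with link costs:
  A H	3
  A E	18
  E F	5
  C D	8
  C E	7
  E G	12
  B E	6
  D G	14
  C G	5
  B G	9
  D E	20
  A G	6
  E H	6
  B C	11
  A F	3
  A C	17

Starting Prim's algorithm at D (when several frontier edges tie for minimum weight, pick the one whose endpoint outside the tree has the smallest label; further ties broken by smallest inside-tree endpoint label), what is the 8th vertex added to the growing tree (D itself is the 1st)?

B

Prim's algorithm from D:
Step 1: cheapest edge leaving the tree is C D (8); add C.
Step 2: cheapest edge leaving the tree is C G (5); add G.
Step 3: cheapest edge leaving the tree is A G (6); add A.
Step 4: cheapest edge leaving the tree is A F (3); add F.
Step 5: cheapest edge leaving the tree is A H (3); add H.
Step 6: cheapest edge leaving the tree is E F (5); add E.
Step 7: cheapest edge leaving the tree is B E (6); add B.
Vertex order: D, C, G, A, F, H, E, B. The 8th vertex is B.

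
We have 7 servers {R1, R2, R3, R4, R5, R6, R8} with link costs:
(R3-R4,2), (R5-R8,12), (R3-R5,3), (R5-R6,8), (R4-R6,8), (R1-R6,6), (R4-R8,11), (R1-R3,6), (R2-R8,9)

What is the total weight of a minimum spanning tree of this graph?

Kruskal's algorithm — process edges by increasing weight (ties by edge label):
R3-R4 (2): add. Components now {R5} {R8} {R1} {R3,R4} {R2} {R6}
R3-R5 (3): add. Components now {R3,R4,R5} {R8} {R1} {R2} {R6}
R1-R3 (6): add. Components now {R1,R3,R4,R5} {R8} {R2} {R6}
R1-R6 (6): add. Components now {R1,R3,R4,R5,R6} {R8} {R2}
R4-R6 (8): skip — R4 and R6 already connected.
R5-R6 (8): skip — R5 and R6 already connected.
R2-R8 (9): add. Components now {R1,R3,R4,R5,R6} {R2,R8}
R4-R8 (11): add. Components now {R1,R2,R3,R4,R5,R6,R8}
MST edges: R3-R4, R3-R5, R1-R3, R1-R6, R2-R8, R4-R8; total weight 2+3+6+6+9+11 = 37.

37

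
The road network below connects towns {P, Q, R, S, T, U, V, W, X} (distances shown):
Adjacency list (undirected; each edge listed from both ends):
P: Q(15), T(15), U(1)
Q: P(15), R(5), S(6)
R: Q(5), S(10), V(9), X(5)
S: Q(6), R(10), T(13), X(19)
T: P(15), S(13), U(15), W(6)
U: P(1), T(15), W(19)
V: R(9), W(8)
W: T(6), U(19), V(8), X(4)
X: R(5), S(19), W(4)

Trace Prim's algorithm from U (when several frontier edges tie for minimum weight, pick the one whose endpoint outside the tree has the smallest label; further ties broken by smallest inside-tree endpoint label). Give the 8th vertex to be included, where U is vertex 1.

T

Prim, starting at U.
Step 1: cheapest edge leaving the tree is P–U (1); add P.
Step 2: cheapest edge leaving the tree is P–Q (15); add Q.
Step 3: cheapest edge leaving the tree is Q–R (5); add R.
Step 4: cheapest edge leaving the tree is R–X (5); add X.
Step 5: cheapest edge leaving the tree is W–X (4); add W.
Step 6: cheapest edge leaving the tree is Q–S (6); add S.
Step 7: cheapest edge leaving the tree is T–W (6); add T.
Step 8: cheapest edge leaving the tree is V–W (8); add V.
Vertex order: U, P, Q, R, X, W, S, T, V. The 8th vertex is T.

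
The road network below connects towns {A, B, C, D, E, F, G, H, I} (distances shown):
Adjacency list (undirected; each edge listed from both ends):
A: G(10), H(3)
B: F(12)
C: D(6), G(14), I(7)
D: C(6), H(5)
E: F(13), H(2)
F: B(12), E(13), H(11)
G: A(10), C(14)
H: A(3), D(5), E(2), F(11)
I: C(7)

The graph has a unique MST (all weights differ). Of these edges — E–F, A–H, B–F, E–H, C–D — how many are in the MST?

Sort edges by weight, then run Kruskal:
E–H (2): add — endpoints in different components.
A–H (3): add — endpoints in different components.
D–H (5): add — endpoints in different components.
C–D (6): add — endpoints in different components.
C–I (7): add — endpoints in different components.
A–G (10): add — endpoints in different components.
F–H (11): add — endpoints in different components.
B–F (12): add — endpoints in different components.
MST edge set: {E–H, A–H, D–H, C–D, C–I, A–G, F–H, B–F}.
Of the listed edges, {A–H, B–F, E–H, C–D} are in the MST → 4.

4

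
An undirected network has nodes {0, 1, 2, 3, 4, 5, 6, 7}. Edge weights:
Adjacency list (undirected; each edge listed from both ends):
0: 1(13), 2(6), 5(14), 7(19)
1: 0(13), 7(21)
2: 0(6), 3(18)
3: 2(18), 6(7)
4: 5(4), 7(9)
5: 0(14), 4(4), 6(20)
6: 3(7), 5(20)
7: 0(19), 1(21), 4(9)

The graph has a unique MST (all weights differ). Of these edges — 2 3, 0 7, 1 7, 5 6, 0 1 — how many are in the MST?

2

Sort edges by weight, then run Kruskal:
4 5 (4): add — endpoints in different components.
0 2 (6): add — endpoints in different components.
3 6 (7): add — endpoints in different components.
4 7 (9): add — endpoints in different components.
0 1 (13): add — endpoints in different components.
0 5 (14): add — endpoints in different components.
2 3 (18): add — endpoints in different components.
MST edge set: {4 5, 0 2, 3 6, 4 7, 0 1, 0 5, 2 3}.
Of the listed edges, {2 3, 0 1} are in the MST → 2.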